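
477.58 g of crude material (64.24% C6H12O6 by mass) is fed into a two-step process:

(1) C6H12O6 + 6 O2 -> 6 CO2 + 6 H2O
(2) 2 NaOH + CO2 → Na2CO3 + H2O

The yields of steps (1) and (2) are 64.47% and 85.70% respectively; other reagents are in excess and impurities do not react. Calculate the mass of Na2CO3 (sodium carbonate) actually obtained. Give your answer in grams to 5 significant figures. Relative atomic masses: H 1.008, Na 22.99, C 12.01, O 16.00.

Pure C6H12O6 = 477.58 × 0.6424 = 306.797 g.
M(C6H12O6) = 6(12.01) + 12(1.008) + 6(16.00) = 180.156 g/mol.
M(Na2CO3) = 2(22.99) + 12.01 + 3(16.00) = 105.99 g/mol.
n(C6H12O6) = 306.797 / 180.156 = 1.70295 mol.
Step 1 (C6H12O6:CO2 = 1:6): theoretical n(CO2) = 10.2177 mol; at 64.47% yield, n(CO2) = 6.58737 mol.
Step 2 (CO2:Na2CO3 = 1:1): theoretical n(Na2CO3) = 6.58737 mol, so theoretical mass = 6.58737 × 105.99 = 698.195 g.
At 85.70% yield, actual mass of Na2CO3 = 698.195 × 0.8570 = 598.353 g.

598.35 g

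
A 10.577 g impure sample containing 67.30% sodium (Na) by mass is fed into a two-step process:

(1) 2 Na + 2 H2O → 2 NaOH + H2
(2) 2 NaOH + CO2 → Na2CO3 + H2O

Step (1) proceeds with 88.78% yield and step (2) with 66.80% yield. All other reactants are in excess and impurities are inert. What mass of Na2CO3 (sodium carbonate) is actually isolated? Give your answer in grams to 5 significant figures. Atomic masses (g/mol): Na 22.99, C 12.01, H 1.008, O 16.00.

9.7312 g

Pure Na = 10.577 × 0.6730 = 7.11832 g.
M(Na) = 22.99 g/mol.
M(Na2CO3) = 2(22.99) + 12.01 + 3(16.00) = 105.99 g/mol.
n(Na) = 7.11832 / 22.99 = 0.309627 mol.
Step 1 (Na:NaOH = 2:2): theoretical n(NaOH) = 0.309627 mol; at 88.78% yield, n(NaOH) = 0.274887 mol.
Step 2 (NaOH:Na2CO3 = 2:1): theoretical n(Na2CO3) = 0.137443 mol, so theoretical mass = 0.137443 × 105.99 = 14.5676 g.
At 66.80% yield, actual mass of Na2CO3 = 14.5676 × 0.6680 = 9.73117 g.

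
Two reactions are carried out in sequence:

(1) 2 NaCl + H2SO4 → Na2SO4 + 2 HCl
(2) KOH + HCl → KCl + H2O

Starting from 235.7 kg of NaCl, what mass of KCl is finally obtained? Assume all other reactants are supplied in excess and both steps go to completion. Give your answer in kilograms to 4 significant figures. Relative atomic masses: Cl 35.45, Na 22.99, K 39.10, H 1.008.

300.7 kg

M(NaCl) = 22.99 + 35.45 = 58.44 g/mol.
M(KCl) = 39.10 + 35.45 = 74.55 g/mol.
235.7 kg = 235700 g.
n(NaCl) = 235700 / 58.44 = 4033.2 mol.
Step 1 gives a 2:2 ratio of NaCl to HCl, so n(HCl) = 4033.2 mol.
In step 2 the HCl:KCl ratio is 1:1, so n(KCl) = 4033.2 mol.
Mass of KCl = 4033.2 × 74.55 = 300670 g = 300.7 kg.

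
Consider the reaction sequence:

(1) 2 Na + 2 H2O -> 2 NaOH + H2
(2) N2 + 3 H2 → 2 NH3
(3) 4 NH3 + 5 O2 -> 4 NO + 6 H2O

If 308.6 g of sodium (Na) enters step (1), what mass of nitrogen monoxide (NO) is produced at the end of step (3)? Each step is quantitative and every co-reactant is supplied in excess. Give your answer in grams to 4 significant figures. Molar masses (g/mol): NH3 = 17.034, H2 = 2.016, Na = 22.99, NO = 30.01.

n(Na) = 308.6 / 22.99 = 13.423 mol.
Reaction (1): Na→H2 ratio 2:1 ⇒ n(H2) = 6.7116 mol.
Reaction (2): H2→NH3 ratio 3:2 ⇒ n(NH3) = 4.4744 mol.
Reaction (3): NH3→NO ratio 4:4 ⇒ n(NO) = 4.4744 mol.
Mass of NO = 4.4744 × 30.01 = 134.28 g.

134.3 g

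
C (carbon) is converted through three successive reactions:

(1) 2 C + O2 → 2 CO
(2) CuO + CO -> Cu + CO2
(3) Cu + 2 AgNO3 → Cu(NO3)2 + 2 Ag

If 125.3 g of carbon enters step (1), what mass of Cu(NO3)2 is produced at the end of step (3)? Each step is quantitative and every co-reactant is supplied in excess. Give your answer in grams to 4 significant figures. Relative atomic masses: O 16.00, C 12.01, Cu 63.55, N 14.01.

M(C) = 12.01 g/mol.
M(Cu(NO3)2) = 63.55 + 2(14.01) + 6(16.00) = 187.57 g/mol.
n(C) = 125.3 / 12.01 = 10.433 mol.
Reaction (1): C→CO ratio 2:2 ⇒ n(CO) = 10.433 mol.
Reaction (2): CO→Cu ratio 1:1 ⇒ n(Cu) = 10.433 mol.
Reaction (3): Cu→Cu(NO3)2 ratio 1:1 ⇒ n(Cu(NO3)2) = 10.433 mol.
Mass of Cu(NO3)2 = 10.433 × 187.57 = 1956.9 g.

1957 g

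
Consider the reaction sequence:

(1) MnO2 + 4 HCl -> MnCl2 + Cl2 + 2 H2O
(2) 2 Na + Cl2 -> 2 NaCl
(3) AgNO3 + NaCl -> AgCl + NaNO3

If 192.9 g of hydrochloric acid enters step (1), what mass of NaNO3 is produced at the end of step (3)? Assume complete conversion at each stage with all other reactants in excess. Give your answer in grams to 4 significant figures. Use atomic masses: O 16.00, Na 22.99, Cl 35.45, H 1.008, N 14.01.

224.9 g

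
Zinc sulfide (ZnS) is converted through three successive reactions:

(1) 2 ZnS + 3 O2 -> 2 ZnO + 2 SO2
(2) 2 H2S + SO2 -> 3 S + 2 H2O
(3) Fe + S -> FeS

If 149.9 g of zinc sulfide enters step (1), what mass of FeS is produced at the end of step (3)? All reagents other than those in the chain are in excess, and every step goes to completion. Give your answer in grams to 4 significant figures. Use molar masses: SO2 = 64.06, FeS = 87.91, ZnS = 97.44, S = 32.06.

405.7 g

n(ZnS) = 149.9 / 97.44 = 1.5384 mol.
Reaction (1): ZnS→SO2 ratio 2:2 ⇒ n(SO2) = 1.5384 mol.
Reaction (2): SO2→S ratio 1:3 ⇒ n(S) = 4.6151 mol.
Reaction (3): S→FeS ratio 1:1 ⇒ n(FeS) = 4.6151 mol.
Mass of FeS = 4.6151 × 87.91 = 405.72 g.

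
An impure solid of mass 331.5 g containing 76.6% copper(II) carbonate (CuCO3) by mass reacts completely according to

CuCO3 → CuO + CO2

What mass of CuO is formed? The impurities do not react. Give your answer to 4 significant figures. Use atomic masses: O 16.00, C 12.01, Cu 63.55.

163.5 g

Mass of pure CuCO3 = 331.5 g × 0.766 = 253.93 g.
M(CuCO3) = 63.55 + 12.01 + 3(16.00) = 123.56 g/mol.
M(CuO) = 63.55 + 16.00 = 79.55 g/mol.
n(CuCO3) = 253.93 g / 123.56 g/mol = 2.0551 mol.
From the equation the CuCO3:CuO mole ratio is 1:1, so n(CuO) = 2.0551 × 1/1 = 2.0551 mol.
Mass of CuO = 2.0551 mol × 79.55 g/mol = 163.48 g.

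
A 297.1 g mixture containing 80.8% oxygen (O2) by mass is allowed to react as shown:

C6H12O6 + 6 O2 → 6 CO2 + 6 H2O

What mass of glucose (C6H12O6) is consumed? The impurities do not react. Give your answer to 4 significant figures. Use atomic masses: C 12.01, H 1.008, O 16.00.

225.2 g

Mass of pure O2 = 297.1 g × 0.808 = 240.06 g.
M(O2) = 2(16.00) = 32.00 g/mol.
M(C6H12O6) = 6(12.01) + 12(1.008) + 6(16.00) = 180.156 g/mol.
n(O2) = 240.06 g / 32.00 g/mol = 7.5018 mol.
From the equation the O2:C6H12O6 mole ratio is 6:1, so n(C6H12O6) = 7.5018 × 1/6 = 1.2503 mol.
Mass of C6H12O6 = 1.2503 mol × 180.156 g/mol = 225.25 g.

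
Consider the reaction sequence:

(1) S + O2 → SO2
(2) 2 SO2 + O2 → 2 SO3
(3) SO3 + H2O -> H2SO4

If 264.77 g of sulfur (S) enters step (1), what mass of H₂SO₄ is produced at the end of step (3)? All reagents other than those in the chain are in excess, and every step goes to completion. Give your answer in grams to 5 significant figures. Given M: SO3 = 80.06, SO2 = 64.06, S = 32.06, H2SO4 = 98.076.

n(S) = 264.77 / 32.06 = 8.25858 mol.
Reaction (1): S→SO2 ratio 1:1 ⇒ n(SO2) = 8.25858 mol.
Reaction (2): SO2→SO3 ratio 2:2 ⇒ n(SO3) = 8.25858 mol.
Reaction (3): SO3→H2SO4 ratio 1:1 ⇒ n(H2SO4) = 8.25858 mol.
Mass of H2SO4 = 8.25858 × 98.076 = 809.968 g.

809.97 g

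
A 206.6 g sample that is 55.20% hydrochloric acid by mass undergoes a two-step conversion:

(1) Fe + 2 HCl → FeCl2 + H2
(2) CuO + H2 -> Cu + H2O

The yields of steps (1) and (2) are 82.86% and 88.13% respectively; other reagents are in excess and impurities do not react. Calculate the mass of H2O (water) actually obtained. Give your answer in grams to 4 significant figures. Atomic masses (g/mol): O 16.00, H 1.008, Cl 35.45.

20.58 g

Pure HCl = 206.6 × 0.5520 = 114.04 g.
M(HCl) = 1.008 + 35.45 = 36.458 g/mol.
M(H2O) = 2(1.008) + 16.00 = 18.016 g/mol.
n(HCl) = 114.04 / 36.458 = 3.1281 mol.
Step 1 (HCl:H2 = 2:1): theoretical n(H2) = 1.5640 mol; at 82.86% yield, n(H2) = 1.2960 mol.
Step 2 (H2:H2O = 1:1): theoretical n(H2O) = 1.2960 mol, so theoretical mass = 1.2960 × 18.016 = 23.348 g.
At 88.13% yield, actual mass of H2O = 23.348 × 0.8813 = 20.577 g.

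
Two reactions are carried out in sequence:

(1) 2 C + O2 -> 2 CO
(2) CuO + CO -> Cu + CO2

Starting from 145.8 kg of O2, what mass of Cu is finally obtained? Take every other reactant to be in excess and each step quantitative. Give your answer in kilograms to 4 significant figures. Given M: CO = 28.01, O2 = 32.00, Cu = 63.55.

145.8 kg = 145800 g.
n(O2) = 145800 / 32.00 = 4556.2 mol.
Step 1 gives a 1:2 ratio of O2 to CO, so n(CO) = 9112.5 mol.
In step 2 the CO:Cu ratio is 1:1, so n(Cu) = 9112.5 mol.
Mass of Cu = 9112.5 × 63.55 = 579100 g = 579.1 kg.

579.1 kg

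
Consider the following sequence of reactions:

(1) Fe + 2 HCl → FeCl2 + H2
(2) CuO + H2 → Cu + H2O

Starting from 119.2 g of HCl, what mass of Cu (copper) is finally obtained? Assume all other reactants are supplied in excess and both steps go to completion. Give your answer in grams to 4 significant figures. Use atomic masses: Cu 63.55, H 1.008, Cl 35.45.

M(HCl) = 1.008 + 35.45 = 36.458 g/mol.
M(Cu) = 63.55 g/mol.
n(HCl) = 119.20 / 36.458 = 3.2695 mol.
Step 1 gives a 2:1 ratio of HCl to H2, so n(H2) = 1.6348 mol.
In step 2 the H2:Cu ratio is 1:1, so n(Cu) = 1.6348 mol.
Mass of Cu = 1.6348 × 63.55 = 103.89 g.

103.9 g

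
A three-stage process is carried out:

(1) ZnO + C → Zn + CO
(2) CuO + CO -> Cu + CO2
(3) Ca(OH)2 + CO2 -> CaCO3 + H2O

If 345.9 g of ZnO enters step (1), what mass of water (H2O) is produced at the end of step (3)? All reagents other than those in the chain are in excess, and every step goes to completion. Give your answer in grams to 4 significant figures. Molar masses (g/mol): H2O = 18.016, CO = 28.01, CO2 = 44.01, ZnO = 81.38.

76.58 g

n(ZnO) = 345.9 / 81.38 = 4.2504 mol.
Reaction (1): ZnO→CO ratio 1:1 ⇒ n(CO) = 4.2504 mol.
Reaction (2): CO→CO2 ratio 1:1 ⇒ n(CO2) = 4.2504 mol.
Reaction (3): CO2→H2O ratio 1:1 ⇒ n(H2O) = 4.2504 mol.
Mass of H2O = 4.2504 × 18.016 = 76.576 g.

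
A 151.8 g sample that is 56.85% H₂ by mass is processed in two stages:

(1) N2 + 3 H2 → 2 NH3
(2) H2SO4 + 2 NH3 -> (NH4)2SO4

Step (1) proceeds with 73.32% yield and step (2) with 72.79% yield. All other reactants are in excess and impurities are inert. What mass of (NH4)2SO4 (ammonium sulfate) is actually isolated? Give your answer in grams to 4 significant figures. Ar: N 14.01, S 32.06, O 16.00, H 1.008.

Pure H2 = 151.8 × 0.5685 = 86.298 g.
M(H2) = 2(1.008) = 2.016 g/mol.
M((NH4)2SO4) = 2(14.01) + 8(1.008) + 32.06 + 4(16.00) = 132.144 g/mol.
n(H2) = 86.298 / 2.016 = 42.807 mol.
Step 1 (H2:NH3 = 3:2): theoretical n(NH3) = 28.538 mol; at 73.32% yield, n(NH3) = 20.924 mol.
Step 2 (NH3:(NH4)2SO4 = 2:1): theoretical n((NH4)2SO4) = 10.462 mol, so theoretical mass = 10.462 × 132.144 = 1382.5 g.
At 72.79% yield, actual mass of (NH4)2SO4 = 1382.5 × 0.7279 = 1006.3 g.

1006 g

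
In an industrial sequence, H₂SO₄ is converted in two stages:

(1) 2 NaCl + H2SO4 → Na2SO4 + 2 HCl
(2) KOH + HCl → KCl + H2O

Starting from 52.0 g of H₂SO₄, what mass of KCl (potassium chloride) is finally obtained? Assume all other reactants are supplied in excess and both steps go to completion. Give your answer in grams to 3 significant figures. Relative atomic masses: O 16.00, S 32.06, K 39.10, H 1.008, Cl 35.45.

79.1 g

M(H2SO4) = 2(1.008) + 32.06 + 4(16.00) = 98.076 g/mol.
M(KCl) = 39.10 + 35.45 = 74.55 g/mol.
n(H2SO4) = 52.00 / 98.076 = 0.5302 mol.
Step 1 gives a 1:2 ratio of H2SO4 to HCl, so n(HCl) = 1.060 mol.
In step 2 the HCl:KCl ratio is 1:1, so n(KCl) = 1.060 mol.
Mass of KCl = 1.060 × 74.55 = 79.05 g.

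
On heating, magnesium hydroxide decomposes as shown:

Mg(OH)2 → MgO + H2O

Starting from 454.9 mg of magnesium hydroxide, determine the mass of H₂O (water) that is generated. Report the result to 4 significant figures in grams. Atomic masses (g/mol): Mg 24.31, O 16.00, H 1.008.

0.1405 g

M(Mg(OH)2) = 24.31 + 2(16.00) + 2(1.008) = 58.326 g/mol.
M(H2O) = 2(1.008) + 16.00 = 18.016 g/mol.
Convert: 454.9 mg = 0.45490 g.
n(Mg(OH)2) = 0.45490 g / 58.326 g/mol = 0.0077993 mol.
From the equation the Mg(OH)2:H2O mole ratio is 1:1, so n(H2O) = 0.0077993 × 1/1 = 0.0077993 mol.
Mass of H2O = 0.0077993 mol × 18.016 g/mol = 0.14051 g.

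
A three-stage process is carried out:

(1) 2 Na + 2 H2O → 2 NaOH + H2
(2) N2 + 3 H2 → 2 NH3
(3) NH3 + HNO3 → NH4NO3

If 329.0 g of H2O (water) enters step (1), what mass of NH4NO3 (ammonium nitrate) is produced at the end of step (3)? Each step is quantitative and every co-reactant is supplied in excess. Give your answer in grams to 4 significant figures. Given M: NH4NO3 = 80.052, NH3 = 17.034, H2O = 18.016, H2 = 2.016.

487.3 g

n(H2O) = 329.0 / 18.016 = 18.262 mol.
Reaction (1): H2O→H2 ratio 2:1 ⇒ n(H2) = 9.1308 mol.
Reaction (2): H2→NH3 ratio 3:2 ⇒ n(NH3) = 6.0872 mol.
Reaction (3): NH3→NH4NO3 ratio 1:1 ⇒ n(NH4NO3) = 6.0872 mol.
Mass of NH4NO3 = 6.0872 × 80.052 = 487.29 g.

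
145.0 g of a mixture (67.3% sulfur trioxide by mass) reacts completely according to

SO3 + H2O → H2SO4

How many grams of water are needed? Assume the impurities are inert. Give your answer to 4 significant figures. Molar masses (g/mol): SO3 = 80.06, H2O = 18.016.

21.96 g

Mass of pure SO3 = 145.0 g × 0.673 = 97.585 g.
n(SO3) = 97.585 g / 80.06 g/mol = 1.2189 mol.
From the equation the SO3:H2O mole ratio is 1:1, so n(H2O) = 1.2189 × 1/1 = 1.2189 mol.
Mass of H2O = 1.2189 mol × 18.016 g/mol = 21.960 g.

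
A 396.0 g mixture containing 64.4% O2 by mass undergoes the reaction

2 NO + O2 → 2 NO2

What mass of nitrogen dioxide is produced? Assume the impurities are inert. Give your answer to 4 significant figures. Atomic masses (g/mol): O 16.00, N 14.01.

Mass of pure O2 = 396.0 g × 0.644 = 255.02 g.
M(O2) = 2(16.00) = 32.00 g/mol.
M(NO2) = 14.01 + 2(16.00) = 46.01 g/mol.
n(O2) = 255.02 g / 32.00 g/mol = 7.9695 mol.
From the equation the O2:NO2 mole ratio is 1:2, so n(NO2) = 7.9695 × 2/1 = 15.939 mol.
Mass of NO2 = 15.939 mol × 46.01 g/mol = 733.35 g.

733.4 g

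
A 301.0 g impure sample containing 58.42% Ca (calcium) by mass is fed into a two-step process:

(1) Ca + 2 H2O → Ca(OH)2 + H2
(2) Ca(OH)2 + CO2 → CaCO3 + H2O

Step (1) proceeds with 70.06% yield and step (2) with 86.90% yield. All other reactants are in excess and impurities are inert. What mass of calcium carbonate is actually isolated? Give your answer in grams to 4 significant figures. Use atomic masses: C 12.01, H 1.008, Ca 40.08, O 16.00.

Pure Ca = 301.0 × 0.5842 = 175.84 g.
M(Ca) = 40.08 g/mol.
M(CaCO3) = 40.08 + 12.01 + 3(16.00) = 100.09 g/mol.
n(Ca) = 175.84 / 40.08 = 4.3873 mol.
Step 1 (Ca:Ca(OH)2 = 1:1): theoretical n(Ca(OH)2) = 4.3873 mol; at 70.06% yield, n(Ca(OH)2) = 3.0738 mol.
Step 2 (Ca(OH)2:CaCO3 = 1:1): theoretical n(CaCO3) = 3.0738 mol, so theoretical mass = 3.0738 × 100.09 = 307.65 g.
At 86.90% yield, actual mass of CaCO3 = 307.65 × 0.8690 = 267.35 g.

267.4 g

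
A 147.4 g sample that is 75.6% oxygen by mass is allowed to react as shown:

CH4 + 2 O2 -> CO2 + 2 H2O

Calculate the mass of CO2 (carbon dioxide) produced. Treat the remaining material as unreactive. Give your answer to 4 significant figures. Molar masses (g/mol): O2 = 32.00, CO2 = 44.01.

76.63 g

Mass of pure O2 = 147.4 g × 0.756 = 111.43 g.
n(O2) = 111.43 g / 32.00 g/mol = 3.4823 mol.
From the equation the O2:CO2 mole ratio is 2:1, so n(CO2) = 3.4823 × 1/2 = 1.7412 mol.
Mass of CO2 = 1.7412 mol × 44.01 g/mol = 76.629 g.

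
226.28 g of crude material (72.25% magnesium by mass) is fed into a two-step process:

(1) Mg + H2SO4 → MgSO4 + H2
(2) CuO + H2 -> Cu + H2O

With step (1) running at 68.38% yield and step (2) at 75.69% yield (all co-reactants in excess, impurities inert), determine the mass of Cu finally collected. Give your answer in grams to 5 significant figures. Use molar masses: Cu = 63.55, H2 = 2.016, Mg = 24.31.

221.20 g

Pure Mg = 226.28 × 0.7225 = 163.487 g.
n(Mg) = 163.487 / 24.31 = 6.72510 mol.
Step 1 (Mg:H2 = 1:1): theoretical n(H2) = 6.72510 mol; at 68.38% yield, n(H2) = 4.59863 mol.
Step 2 (H2:Cu = 1:1): theoretical n(Cu) = 4.59863 mol, so theoretical mass = 4.59863 × 63.55 = 292.243 g.
At 75.69% yield, actual mass of Cu = 292.243 × 0.7569 = 221.199 g.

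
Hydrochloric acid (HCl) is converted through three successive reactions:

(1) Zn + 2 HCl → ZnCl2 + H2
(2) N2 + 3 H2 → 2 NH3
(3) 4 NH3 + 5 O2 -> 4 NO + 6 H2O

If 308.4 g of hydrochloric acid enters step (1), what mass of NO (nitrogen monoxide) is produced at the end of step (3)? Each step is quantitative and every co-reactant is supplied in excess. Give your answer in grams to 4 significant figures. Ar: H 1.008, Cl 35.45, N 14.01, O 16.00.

84.62 g

M(HCl) = 1.008 + 35.45 = 36.458 g/mol.
M(NO) = 14.01 + 16.00 = 30.01 g/mol.
n(HCl) = 308.4 / 36.458 = 8.4590 mol.
Reaction (1): HCl→H2 ratio 2:1 ⇒ n(H2) = 4.2295 mol.
Reaction (2): H2→NH3 ratio 3:2 ⇒ n(NH3) = 2.8197 mol.
Reaction (3): NH3→NO ratio 4:4 ⇒ n(NO) = 2.8197 mol.
Mass of NO = 2.8197 × 30.01 = 84.619 g.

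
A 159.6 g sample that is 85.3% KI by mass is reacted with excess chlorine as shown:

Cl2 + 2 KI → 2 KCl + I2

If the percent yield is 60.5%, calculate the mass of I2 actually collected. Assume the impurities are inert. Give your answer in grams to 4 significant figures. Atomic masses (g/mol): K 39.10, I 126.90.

62.96 g

Pure KI available = 159.6 g × 0.853 = 136.14 g.
M(KI) = 39.10 + 126.90 = 166.00 g/mol.
M(I2) = 2(126.90) = 253.80 g/mol.
n(KI) = 136.14 g / 166.00 g/mol = 0.82011 mol.
From the equation the KI:I2 mole ratio is 2:1, so n(I2) = 0.82011 × 1/2 = 0.41006 mol.
Mass of I2 = 0.41006 mol × 253.80 g/mol = 104.07 g.
Actual mass collected = 104.07 g × 0.605 = 62.964 g.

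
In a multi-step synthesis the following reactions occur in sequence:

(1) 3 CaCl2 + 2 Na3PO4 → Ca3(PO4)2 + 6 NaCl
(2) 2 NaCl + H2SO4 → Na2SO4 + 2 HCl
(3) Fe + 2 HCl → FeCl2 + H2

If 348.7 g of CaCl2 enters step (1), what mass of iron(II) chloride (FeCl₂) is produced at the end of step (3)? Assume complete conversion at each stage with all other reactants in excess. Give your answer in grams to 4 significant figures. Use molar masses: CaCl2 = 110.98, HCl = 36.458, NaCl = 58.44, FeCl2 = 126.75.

398.2 g

n(CaCl2) = 348.7 / 110.98 = 3.1420 mol.
Reaction (1): CaCl2→NaCl ratio 3:6 ⇒ n(NaCl) = 6.2840 mol.
Reaction (2): NaCl→HCl ratio 2:2 ⇒ n(HCl) = 6.2840 mol.
Reaction (3): HCl→FeCl2 ratio 2:1 ⇒ n(FeCl2) = 3.1420 mol.
Mass of FeCl2 = 3.1420 × 126.75 = 398.25 g.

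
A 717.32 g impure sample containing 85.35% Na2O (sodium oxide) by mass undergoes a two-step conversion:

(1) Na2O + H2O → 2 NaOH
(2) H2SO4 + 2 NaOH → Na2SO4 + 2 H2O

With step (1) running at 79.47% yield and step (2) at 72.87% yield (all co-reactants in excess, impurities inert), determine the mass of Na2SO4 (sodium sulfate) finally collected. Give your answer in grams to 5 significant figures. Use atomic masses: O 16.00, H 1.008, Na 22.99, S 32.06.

Pure Na2O = 717.32 × 0.8535 = 612.233 g.
M(Na2O) = 2(22.99) + 16.00 = 61.98 g/mol.
M(Na2SO4) = 2(22.99) + 32.06 + 4(16.00) = 142.04 g/mol.
n(Na2O) = 612.233 / 61.98 = 9.87791 mol.
Step 1 (Na2O:NaOH = 1:2): theoretical n(NaOH) = 19.7558 mol; at 79.47% yield, n(NaOH) = 15.6999 mol.
Step 2 (NaOH:Na2SO4 = 2:1): theoretical n(Na2SO4) = 7.84997 mol, so theoretical mass = 7.84997 × 142.04 = 1115.01 g.
At 72.87% yield, actual mass of Na2SO4 = 1115.01 × 0.7287 = 812.508 g.

812.51 g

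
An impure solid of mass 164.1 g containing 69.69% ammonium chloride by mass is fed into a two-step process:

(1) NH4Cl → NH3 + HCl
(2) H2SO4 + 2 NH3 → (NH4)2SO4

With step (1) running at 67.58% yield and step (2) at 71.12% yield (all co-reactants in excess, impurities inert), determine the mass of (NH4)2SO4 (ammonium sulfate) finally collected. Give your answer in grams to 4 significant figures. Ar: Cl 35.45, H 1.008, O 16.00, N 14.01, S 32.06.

Pure NH4Cl = 164.1 × 0.6969 = 114.36 g.
M(NH4Cl) = 14.01 + 4(1.008) + 35.45 = 53.492 g/mol.
M((NH4)2SO4) = 2(14.01) + 8(1.008) + 32.06 + 4(16.00) = 132.144 g/mol.
n(NH4Cl) = 114.36 / 53.492 = 2.1379 mol.
Step 1 (NH4Cl:NH3 = 1:1): theoretical n(NH3) = 2.1379 mol; at 67.58% yield, n(NH3) = 1.4448 mol.
Step 2 (NH3:(NH4)2SO4 = 2:1): theoretical n((NH4)2SO4) = 0.72240 mol, so theoretical mass = 0.72240 × 132.144 = 95.461 g.
At 71.12% yield, actual mass of (NH4)2SO4 = 95.461 × 0.7112 = 67.892 g.

67.89 g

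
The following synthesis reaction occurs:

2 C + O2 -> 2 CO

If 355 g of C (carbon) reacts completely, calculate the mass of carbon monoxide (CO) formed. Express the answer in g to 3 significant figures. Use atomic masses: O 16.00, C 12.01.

828 g

M(C) = 12.01 g/mol.
M(CO) = 12.01 + 16.00 = 28.01 g/mol.
n(C) = 355.0 g / 12.01 g/mol = 29.56 mol.
From the equation the C:CO mole ratio is 2:2, so n(CO) = 29.56 × 2/2 = 29.56 mol.
Mass of CO = 29.56 mol × 28.01 g/mol = 827.9 g.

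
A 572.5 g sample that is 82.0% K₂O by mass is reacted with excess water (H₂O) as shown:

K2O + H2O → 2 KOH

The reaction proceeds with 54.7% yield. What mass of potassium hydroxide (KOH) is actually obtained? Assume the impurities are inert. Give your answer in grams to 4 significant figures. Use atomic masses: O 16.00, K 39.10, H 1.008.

Pure K2O available = 572.5 g × 0.820 = 469.45 g.
M(K2O) = 2(39.10) + 16.00 = 94.20 g/mol.
M(KOH) = 39.10 + 16.00 + 1.008 = 56.108 g/mol.
n(K2O) = 469.45 g / 94.20 g/mol = 4.9835 mol.
From the equation the K2O:KOH mole ratio is 1:2, so n(KOH) = 4.9835 × 2/1 = 9.9671 mol.
Mass of KOH = 9.9671 mol × 56.108 g/mol = 559.23 g.
Actual mass collected = 559.23 g × 0.547 = 305.90 g.

305.9 g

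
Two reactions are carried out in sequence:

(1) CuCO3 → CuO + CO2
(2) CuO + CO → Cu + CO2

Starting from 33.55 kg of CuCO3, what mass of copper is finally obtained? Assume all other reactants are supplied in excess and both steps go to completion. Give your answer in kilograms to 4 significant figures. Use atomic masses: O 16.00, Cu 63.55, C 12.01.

17.26 kg

M(CuCO3) = 63.55 + 12.01 + 3(16.00) = 123.56 g/mol.
M(Cu) = 63.55 g/mol.
33.55 kg = 33550 g.
n(CuCO3) = 33550 / 123.56 = 271.53 mol.
Step 1 gives a 1:1 ratio of CuCO3 to CuO, so n(CuO) = 271.53 mol.
In step 2 the CuO:Cu ratio is 1:1, so n(Cu) = 271.53 mol.
Mass of Cu = 271.53 × 63.55 = 17256 g = 17.26 kg.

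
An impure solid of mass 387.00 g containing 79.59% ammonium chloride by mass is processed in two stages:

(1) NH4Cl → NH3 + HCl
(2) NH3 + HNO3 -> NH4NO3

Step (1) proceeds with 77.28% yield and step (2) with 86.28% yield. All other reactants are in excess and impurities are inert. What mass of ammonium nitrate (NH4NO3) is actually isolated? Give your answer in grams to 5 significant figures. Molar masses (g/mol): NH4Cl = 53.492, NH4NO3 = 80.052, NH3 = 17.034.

Pure NH4Cl = 387.00 × 0.7959 = 308.013 g.
n(NH4Cl) = 308.013 / 53.492 = 5.75812 mol.
Step 1 (NH4Cl:NH3 = 1:1): theoretical n(NH3) = 5.75812 mol; at 77.28% yield, n(NH3) = 4.44987 mol.
Step 2 (NH3:NH4NO3 = 1:1): theoretical n(NH4NO3) = 4.44987 mol, so theoretical mass = 4.44987 × 80.052 = 356.221 g.
At 86.28% yield, actual mass of NH4NO3 = 356.221 × 0.8628 = 307.348 g.

307.35 g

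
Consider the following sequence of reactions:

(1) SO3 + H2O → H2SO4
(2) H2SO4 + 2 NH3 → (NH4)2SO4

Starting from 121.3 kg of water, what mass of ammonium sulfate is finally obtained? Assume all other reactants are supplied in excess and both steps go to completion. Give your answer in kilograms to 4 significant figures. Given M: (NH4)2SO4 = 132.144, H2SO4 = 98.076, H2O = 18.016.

889.7 kg

121.3 kg = 121300 g.
n(H2O) = 121300 / 18.016 = 6732.9 mol.
Step 1 gives a 1:1 ratio of H2O to H2SO4, so n(H2SO4) = 6732.9 mol.
In step 2 the H2SO4:(NH4)2SO4 ratio is 1:1, so n((NH4)2SO4) = 6732.9 mol.
Mass of (NH4)2SO4 = 6732.9 × 132.144 = 889710 g = 889.7 kg.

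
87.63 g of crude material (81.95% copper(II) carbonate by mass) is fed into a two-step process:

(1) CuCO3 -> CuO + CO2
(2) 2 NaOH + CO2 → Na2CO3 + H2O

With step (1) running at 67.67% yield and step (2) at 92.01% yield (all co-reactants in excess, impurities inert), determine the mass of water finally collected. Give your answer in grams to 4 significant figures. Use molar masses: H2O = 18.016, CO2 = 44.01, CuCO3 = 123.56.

Pure CuCO3 = 87.63 × 0.8195 = 71.813 g.
n(CuCO3) = 71.813 / 123.56 = 0.58120 mol.
Step 1 (CuCO3:CO2 = 1:1): theoretical n(CO2) = 0.58120 mol; at 67.67% yield, n(CO2) = 0.39330 mol.
Step 2 (CO2:H2O = 1:1): theoretical n(H2O) = 0.39330 mol, so theoretical mass = 0.39330 × 18.016 = 7.0856 g.
At 92.01% yield, actual mass of H2O = 7.0856 × 0.9201 = 6.5195 g.

6.519 g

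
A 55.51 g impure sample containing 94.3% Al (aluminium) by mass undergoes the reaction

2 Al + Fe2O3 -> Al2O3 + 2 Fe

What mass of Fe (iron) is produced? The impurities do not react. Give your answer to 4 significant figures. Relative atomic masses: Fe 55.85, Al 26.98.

108.4 g

Mass of pure Al = 55.51 g × 0.943 = 52.346 g.
M(Al) = 26.98 g/mol.
M(Fe) = 55.85 g/mol.
n(Al) = 52.346 g / 26.98 g/mol = 1.9402 mol.
From the equation the Al:Fe mole ratio is 2:2, so n(Fe) = 1.9402 × 2/2 = 1.9402 mol.
Mass of Fe = 1.9402 mol × 55.85 g/mol = 108.36 g.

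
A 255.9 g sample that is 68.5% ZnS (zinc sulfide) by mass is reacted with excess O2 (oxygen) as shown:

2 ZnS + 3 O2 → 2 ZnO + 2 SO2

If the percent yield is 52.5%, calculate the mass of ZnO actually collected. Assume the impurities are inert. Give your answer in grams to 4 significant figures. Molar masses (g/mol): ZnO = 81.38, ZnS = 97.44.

76.86 g

Pure ZnS available = 255.9 g × 0.685 = 175.29 g.
n(ZnS) = 175.29 g / 97.44 g/mol = 1.7990 mol.
From the equation the ZnS:ZnO mole ratio is 2:2, so n(ZnO) = 1.7990 × 2/2 = 1.7990 mol.
Mass of ZnO = 1.7990 mol × 81.38 g/mol = 146.40 g.
Actual mass collected = 146.40 g × 0.525 = 76.860 g.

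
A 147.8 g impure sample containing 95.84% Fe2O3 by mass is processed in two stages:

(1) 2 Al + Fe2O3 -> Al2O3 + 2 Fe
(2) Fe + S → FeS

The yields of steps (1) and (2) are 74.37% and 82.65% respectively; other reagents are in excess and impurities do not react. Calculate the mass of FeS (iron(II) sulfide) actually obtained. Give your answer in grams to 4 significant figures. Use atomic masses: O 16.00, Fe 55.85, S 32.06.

Pure Fe2O3 = 147.8 × 0.9584 = 141.65 g.
M(Fe2O3) = 2(55.85) + 3(16.00) = 159.70 g/mol.
M(FeS) = 55.85 + 32.06 = 87.91 g/mol.
n(Fe2O3) = 141.65 / 159.70 = 0.88699 mol.
Step 1 (Fe2O3:Fe = 1:2): theoretical n(Fe) = 1.7740 mol; at 74.37% yield, n(Fe) = 1.3193 mol.
Step 2 (Fe:FeS = 1:1): theoretical n(FeS) = 1.3193 mol, so theoretical mass = 1.3193 × 87.91 = 115.98 g.
At 82.65% yield, actual mass of FeS = 115.98 × 0.8265 = 95.857 g.

95.86 g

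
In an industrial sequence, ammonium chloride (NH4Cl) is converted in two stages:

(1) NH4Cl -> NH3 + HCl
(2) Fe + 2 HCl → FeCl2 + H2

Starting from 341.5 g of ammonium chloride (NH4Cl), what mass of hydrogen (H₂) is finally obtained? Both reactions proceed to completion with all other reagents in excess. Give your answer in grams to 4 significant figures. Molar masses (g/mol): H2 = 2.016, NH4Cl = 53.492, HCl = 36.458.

6.435 g

n(NH4Cl) = 341.50 / 53.492 = 6.3841 mol.
Step 1 gives a 1:1 ratio of NH4Cl to HCl, so n(HCl) = 6.3841 mol.
In step 2 the HCl:H2 ratio is 2:1, so n(H2) = 3.1921 mol.
Mass of H2 = 3.1921 × 2.016 = 6.4352 g.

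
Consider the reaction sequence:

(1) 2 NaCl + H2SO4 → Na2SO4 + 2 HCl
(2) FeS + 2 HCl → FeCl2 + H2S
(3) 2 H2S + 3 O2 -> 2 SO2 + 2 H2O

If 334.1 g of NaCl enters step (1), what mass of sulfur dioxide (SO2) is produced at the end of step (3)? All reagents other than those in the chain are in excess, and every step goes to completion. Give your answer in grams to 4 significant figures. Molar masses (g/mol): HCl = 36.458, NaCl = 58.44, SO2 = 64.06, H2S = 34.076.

183.1 g

n(NaCl) = 334.1 / 58.44 = 5.7170 mol.
Reaction (1): NaCl→HCl ratio 2:2 ⇒ n(HCl) = 5.7170 mol.
Reaction (2): HCl→H2S ratio 2:1 ⇒ n(H2S) = 2.8585 mol.
Reaction (3): H2S→SO2 ratio 2:2 ⇒ n(SO2) = 2.8585 mol.
Mass of SO2 = 2.8585 × 64.06 = 183.11 g.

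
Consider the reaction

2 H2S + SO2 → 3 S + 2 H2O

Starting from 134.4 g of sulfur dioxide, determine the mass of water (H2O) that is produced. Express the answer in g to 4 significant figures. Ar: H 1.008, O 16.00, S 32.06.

75.60 g

M(SO2) = 32.06 + 2(16.00) = 64.06 g/mol.
M(H2O) = 2(1.008) + 16.00 = 18.016 g/mol.
n(SO2) = 134.40 g / 64.06 g/mol = 2.0980 mol.
From the equation the SO2:H2O mole ratio is 1:2, so n(H2O) = 2.0980 × 2/1 = 4.1961 mol.
Mass of H2O = 4.1961 mol × 18.016 g/mol = 75.596 g.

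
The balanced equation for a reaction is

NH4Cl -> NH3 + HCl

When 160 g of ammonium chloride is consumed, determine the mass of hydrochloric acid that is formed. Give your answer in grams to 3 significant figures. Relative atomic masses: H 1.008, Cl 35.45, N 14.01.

109 g

M(NH4Cl) = 14.01 + 4(1.008) + 35.45 = 53.492 g/mol.
M(HCl) = 1.008 + 35.45 = 36.458 g/mol.
n(NH4Cl) = 160.0 g / 53.492 g/mol = 2.991 mol.
From the equation the NH4Cl:HCl mole ratio is 1:1, so n(HCl) = 2.991 × 1/1 = 2.991 mol.
Mass of HCl = 2.991 mol × 36.458 g/mol = 109.0 g.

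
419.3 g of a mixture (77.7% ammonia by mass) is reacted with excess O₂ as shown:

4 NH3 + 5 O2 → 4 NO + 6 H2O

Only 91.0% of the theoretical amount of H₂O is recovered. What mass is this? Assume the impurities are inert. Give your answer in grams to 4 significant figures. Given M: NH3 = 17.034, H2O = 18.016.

470.3 g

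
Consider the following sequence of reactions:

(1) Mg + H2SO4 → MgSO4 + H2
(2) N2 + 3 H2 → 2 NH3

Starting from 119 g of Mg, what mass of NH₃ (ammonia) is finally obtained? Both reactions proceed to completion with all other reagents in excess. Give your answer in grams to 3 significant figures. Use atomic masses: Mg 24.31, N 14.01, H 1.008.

55.6 g

M(Mg) = 24.31 g/mol.
M(NH3) = 14.01 + 3(1.008) = 17.034 g/mol.
n(Mg) = 119.0 / 24.31 = 4.895 mol.
Step 1 gives a 1:1 ratio of Mg to H2, so n(H2) = 4.895 mol.
In step 2 the H2:NH3 ratio is 3:2, so n(NH3) = 3.263 mol.
Mass of NH3 = 3.263 × 17.034 = 55.59 g.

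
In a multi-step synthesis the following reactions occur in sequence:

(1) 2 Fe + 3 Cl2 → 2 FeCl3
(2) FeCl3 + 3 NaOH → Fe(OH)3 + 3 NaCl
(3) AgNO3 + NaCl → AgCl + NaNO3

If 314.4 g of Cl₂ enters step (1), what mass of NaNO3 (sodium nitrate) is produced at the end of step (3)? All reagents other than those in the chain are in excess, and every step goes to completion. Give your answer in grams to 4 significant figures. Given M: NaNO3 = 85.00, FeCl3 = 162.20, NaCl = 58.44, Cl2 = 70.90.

n(Cl2) = 314.4 / 70.90 = 4.4344 mol.
Reaction (1): Cl2→FeCl3 ratio 3:2 ⇒ n(FeCl3) = 2.9563 mol.
Reaction (2): FeCl3→NaCl ratio 1:3 ⇒ n(NaCl) = 8.8688 mol.
Reaction (3): NaCl→NaNO3 ratio 1:1 ⇒ n(NaNO3) = 8.8688 mol.
Mass of NaNO3 = 8.8688 × 85.00 = 753.85 g.

753.9 g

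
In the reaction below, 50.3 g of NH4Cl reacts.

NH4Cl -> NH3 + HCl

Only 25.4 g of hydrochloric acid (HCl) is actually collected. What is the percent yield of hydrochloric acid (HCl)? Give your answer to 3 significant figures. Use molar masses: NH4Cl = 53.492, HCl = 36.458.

n(NH4Cl) = 50.30 g / 53.492 g/mol = 0.9403 mol.
From the equation the NH4Cl:HCl mole ratio is 1:1, so n(HCl) = 0.9403 × 1/1 = 0.9403 mol.
Mass of HCl = 0.9403 mol × 36.458 g/mol = 34.28 g.
This is the theoretical yield. Percent yield = 25.4 g / 34.28 g × 100% = 74.09%.

74.1 %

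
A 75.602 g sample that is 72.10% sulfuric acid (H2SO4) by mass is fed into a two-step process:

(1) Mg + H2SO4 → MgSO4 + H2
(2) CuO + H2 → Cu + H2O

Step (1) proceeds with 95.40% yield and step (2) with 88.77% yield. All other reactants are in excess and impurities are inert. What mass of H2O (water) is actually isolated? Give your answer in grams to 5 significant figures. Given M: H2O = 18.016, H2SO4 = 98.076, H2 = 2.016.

8.4797 g

Pure H2SO4 = 75.602 × 0.7210 = 54.5090 g.
n(H2SO4) = 54.5090 / 98.076 = 0.555784 mol.
Step 1 (H2SO4:H2 = 1:1): theoretical n(H2) = 0.555784 mol; at 95.40% yield, n(H2) = 0.530218 mol.
Step 2 (H2:H2O = 1:1): theoretical n(H2O) = 0.530218 mol, so theoretical mass = 0.530218 × 18.016 = 9.55240 g.
At 88.77% yield, actual mass of H2O = 9.55240 × 0.8877 = 8.47967 g.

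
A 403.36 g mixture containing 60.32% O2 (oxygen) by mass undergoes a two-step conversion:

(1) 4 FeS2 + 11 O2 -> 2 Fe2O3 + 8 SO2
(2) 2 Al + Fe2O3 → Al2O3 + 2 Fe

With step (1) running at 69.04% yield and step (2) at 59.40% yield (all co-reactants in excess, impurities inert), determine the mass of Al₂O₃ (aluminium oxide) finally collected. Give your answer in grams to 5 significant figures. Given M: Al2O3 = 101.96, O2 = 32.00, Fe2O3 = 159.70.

Pure O2 = 403.36 × 0.6032 = 243.307 g.
n(O2) = 243.307 / 32.00 = 7.60334 mol.
Step 1 (O2:Fe2O3 = 11:2): theoretical n(Fe2O3) = 1.38242 mol; at 69.04% yield, n(Fe2O3) = 0.954426 mol.
Step 2 (Fe2O3:Al2O3 = 1:1): theoretical n(Al2O3) = 0.954426 mol, so theoretical mass = 0.954426 × 101.96 = 97.3133 g.
At 59.40% yield, actual mass of Al2O3 = 97.3133 × 0.5940 = 57.8041 g.

57.804 g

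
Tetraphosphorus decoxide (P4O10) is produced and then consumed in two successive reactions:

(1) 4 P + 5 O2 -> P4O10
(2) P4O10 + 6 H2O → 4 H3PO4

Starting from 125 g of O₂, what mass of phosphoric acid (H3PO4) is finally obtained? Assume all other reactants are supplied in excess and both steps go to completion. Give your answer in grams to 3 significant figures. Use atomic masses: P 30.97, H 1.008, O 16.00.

306 g

M(O2) = 2(16.00) = 32.00 g/mol.
M(H3PO4) = 3(1.008) + 30.97 + 4(16.00) = 97.994 g/mol.
n(O2) = 125.0 / 32.00 = 3.906 mol.
Step 1 gives a 5:1 ratio of O2 to P4O10, so n(P4O10) = 0.7812 mol.
In step 2 the P4O10:H3PO4 ratio is 1:4, so n(H3PO4) = 3.125 mol.
Mass of H3PO4 = 3.125 × 97.994 = 306.2 g.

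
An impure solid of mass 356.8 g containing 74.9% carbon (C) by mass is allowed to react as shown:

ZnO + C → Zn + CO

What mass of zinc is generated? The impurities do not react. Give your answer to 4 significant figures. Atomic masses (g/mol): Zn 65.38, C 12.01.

1455 g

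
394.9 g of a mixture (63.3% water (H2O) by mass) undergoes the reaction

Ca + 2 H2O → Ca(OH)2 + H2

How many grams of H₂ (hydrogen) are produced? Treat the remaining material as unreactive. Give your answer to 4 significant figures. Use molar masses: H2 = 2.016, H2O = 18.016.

13.99 g

Mass of pure H2O = 394.9 g × 0.633 = 249.97 g.
n(H2O) = 249.97 g / 18.016 g/mol = 13.875 mol.
From the equation the H2O:H2 mole ratio is 2:1, so n(H2) = 13.875 × 1/2 = 6.9375 mol.
Mass of H2 = 6.9375 mol × 2.016 g/mol = 13.986 g.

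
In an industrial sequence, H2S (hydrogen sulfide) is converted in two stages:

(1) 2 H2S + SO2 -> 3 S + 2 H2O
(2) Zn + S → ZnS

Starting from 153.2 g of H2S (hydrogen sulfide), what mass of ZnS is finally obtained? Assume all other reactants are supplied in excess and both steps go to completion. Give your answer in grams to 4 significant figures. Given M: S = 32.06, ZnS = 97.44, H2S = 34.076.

n(H2S) = 153.20 / 34.076 = 4.4958 mol.
Step 1 gives a 2:3 ratio of H2S to S, so n(S) = 6.7437 mol.
In step 2 the S:ZnS ratio is 1:1, so n(ZnS) = 6.7437 mol.
Mass of ZnS = 6.7437 × 97.44 = 657.11 g.

657.1 g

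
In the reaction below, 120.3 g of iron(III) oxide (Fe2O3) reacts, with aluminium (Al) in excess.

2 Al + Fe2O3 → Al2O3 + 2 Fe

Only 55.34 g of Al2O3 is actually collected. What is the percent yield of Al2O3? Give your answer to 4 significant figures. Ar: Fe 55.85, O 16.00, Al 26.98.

M(Fe2O3) = 2(55.85) + 3(16.00) = 159.70 g/mol.
M(Al2O3) = 2(26.98) + 3(16.00) = 101.96 g/mol.
n(Fe2O3) = 120.30 g / 159.70 g/mol = 0.75329 mol.
From the equation the Fe2O3:Al2O3 mole ratio is 1:1, so n(Al2O3) = 0.75329 × 1/1 = 0.75329 mol.
Mass of Al2O3 = 0.75329 mol × 101.96 g/mol = 76.805 g.
This is the theoretical yield. Percent yield = 55.34 g / 76.805 g × 100% = 72.052%.

72.05 %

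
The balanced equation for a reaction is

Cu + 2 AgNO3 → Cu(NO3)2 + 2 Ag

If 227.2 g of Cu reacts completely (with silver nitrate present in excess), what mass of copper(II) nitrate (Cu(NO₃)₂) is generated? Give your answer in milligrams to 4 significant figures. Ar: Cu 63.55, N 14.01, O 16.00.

670600 mg

M(Cu) = 63.55 g/mol.
M(Cu(NO3)2) = 63.55 + 2(14.01) + 6(16.00) = 187.57 g/mol.
n(Cu) = 227.20 g / 63.55 g/mol = 3.5751 mol.
From the equation the Cu:Cu(NO3)2 mole ratio is 1:1, so n(Cu(NO3)2) = 3.5751 × 1/1 = 3.5751 mol.
Mass of Cu(NO3)2 = 3.5751 mol × 187.57 g/mol = 670.59 g.
Converting to mg: 670.59 g = 670600 mg.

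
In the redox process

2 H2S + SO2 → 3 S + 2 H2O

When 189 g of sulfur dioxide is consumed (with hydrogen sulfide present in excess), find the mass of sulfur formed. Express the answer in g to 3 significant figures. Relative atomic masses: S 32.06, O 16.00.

M(SO2) = 32.06 + 2(16.00) = 64.06 g/mol.
M(S) = 32.06 g/mol.
n(SO2) = 189.0 g / 64.06 g/mol = 2.950 mol.
From the equation the SO2:S mole ratio is 1:3, so n(S) = 2.950 × 3/1 = 8.851 mol.
Mass of S = 8.851 mol × 32.06 g/mol = 283.8 g.

284 g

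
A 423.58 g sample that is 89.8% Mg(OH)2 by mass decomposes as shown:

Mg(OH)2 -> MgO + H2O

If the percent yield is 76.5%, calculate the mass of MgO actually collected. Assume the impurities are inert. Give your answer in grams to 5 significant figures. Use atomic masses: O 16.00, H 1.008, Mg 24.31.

201.11 g

Pure Mg(OH)2 available = 423.58 g × 0.898 = 380.375 g.
M(Mg(OH)2) = 24.31 + 2(16.00) + 2(1.008) = 58.326 g/mol.
M(MgO) = 24.31 + 16.00 = 40.31 g/mol.
n(Mg(OH)2) = 380.375 g / 58.326 g/mol = 6.52153 mol.
From the equation the Mg(OH)2:MgO mole ratio is 1:1, so n(MgO) = 6.52153 × 1/1 = 6.52153 mol.
Mass of MgO = 6.52153 mol × 40.31 g/mol = 262.883 g.
Actual mass collected = 262.883 g × 0.765 = 201.105 g.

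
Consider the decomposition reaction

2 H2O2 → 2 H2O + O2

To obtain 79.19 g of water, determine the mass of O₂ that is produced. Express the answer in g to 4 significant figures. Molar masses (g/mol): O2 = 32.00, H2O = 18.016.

n(H2O) = 79.190 g / 18.016 g/mol = 4.3955 mol.
From the equation the H2O:O2 mole ratio is 2:1, so n(O2) = 4.3955 × 1/2 = 2.1978 mol.
Mass of O2 = 2.1978 mol × 32.00 g/mol = 70.329 g.

70.33 g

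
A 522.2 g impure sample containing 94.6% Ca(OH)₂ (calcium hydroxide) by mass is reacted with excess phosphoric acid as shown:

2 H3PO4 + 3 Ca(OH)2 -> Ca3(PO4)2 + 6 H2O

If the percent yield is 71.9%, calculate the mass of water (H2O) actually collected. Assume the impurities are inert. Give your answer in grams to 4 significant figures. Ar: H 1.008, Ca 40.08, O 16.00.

Pure Ca(OH)2 available = 522.2 g × 0.946 = 494.00 g.
M(Ca(OH)2) = 40.08 + 2(16.00) + 2(1.008) = 74.096 g/mol.
M(H2O) = 2(1.008) + 16.00 = 18.016 g/mol.
n(Ca(OH)2) = 494.00 g / 74.096 g/mol = 6.6670 mol.
From the equation the Ca(OH)2:H2O mole ratio is 3:6, so n(H2O) = 6.6670 × 6/3 = 13.334 mol.
Mass of H2O = 13.334 mol × 18.016 g/mol = 240.23 g.
Actual mass collected = 240.23 g × 0.719 = 172.72 g.

172.7 g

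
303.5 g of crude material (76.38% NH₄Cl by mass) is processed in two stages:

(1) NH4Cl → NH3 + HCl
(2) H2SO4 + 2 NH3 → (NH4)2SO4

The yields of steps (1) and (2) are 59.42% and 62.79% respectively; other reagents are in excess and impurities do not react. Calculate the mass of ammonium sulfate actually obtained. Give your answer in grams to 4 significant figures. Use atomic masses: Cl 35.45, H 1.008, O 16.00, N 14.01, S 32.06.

106.8 g

Pure NH4Cl = 303.5 × 0.7638 = 231.81 g.
M(NH4Cl) = 14.01 + 4(1.008) + 35.45 = 53.492 g/mol.
M((NH4)2SO4) = 2(14.01) + 8(1.008) + 32.06 + 4(16.00) = 132.144 g/mol.
n(NH4Cl) = 231.81 / 53.492 = 4.3336 mol.
Step 1 (NH4Cl:NH3 = 1:1): theoretical n(NH3) = 4.3336 mol; at 59.42% yield, n(NH3) = 2.5750 mol.
Step 2 (NH3:(NH4)2SO4 = 2:1): theoretical n((NH4)2SO4) = 1.2875 mol, so theoretical mass = 1.2875 × 132.144 = 170.14 g.
At 62.79% yield, actual mass of (NH4)2SO4 = 170.14 × 0.6279 = 106.83 g.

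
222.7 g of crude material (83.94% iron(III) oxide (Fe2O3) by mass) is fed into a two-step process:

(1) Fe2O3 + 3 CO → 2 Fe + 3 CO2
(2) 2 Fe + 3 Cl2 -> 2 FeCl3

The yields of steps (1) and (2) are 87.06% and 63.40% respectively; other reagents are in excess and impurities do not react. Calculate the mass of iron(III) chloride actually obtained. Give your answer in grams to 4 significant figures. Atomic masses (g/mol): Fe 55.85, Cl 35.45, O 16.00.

209.6 g

Pure Fe2O3 = 222.7 × 0.8394 = 186.93 g.
M(Fe2O3) = 2(55.85) + 3(16.00) = 159.70 g/mol.
M(FeCl3) = 55.85 + 3(35.45) = 162.20 g/mol.
n(Fe2O3) = 186.93 / 159.70 = 1.1705 mol.
Step 1 (Fe2O3:Fe = 1:2): theoretical n(Fe) = 2.3411 mol; at 87.06% yield, n(Fe) = 2.0381 mol.
Step 2 (Fe:FeCl3 = 2:2): theoretical n(FeCl3) = 2.0381 mol, so theoretical mass = 2.0381 × 162.20 = 330.59 g.
At 63.40% yield, actual mass of FeCl3 = 330.59 × 0.6340 = 209.59 g.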